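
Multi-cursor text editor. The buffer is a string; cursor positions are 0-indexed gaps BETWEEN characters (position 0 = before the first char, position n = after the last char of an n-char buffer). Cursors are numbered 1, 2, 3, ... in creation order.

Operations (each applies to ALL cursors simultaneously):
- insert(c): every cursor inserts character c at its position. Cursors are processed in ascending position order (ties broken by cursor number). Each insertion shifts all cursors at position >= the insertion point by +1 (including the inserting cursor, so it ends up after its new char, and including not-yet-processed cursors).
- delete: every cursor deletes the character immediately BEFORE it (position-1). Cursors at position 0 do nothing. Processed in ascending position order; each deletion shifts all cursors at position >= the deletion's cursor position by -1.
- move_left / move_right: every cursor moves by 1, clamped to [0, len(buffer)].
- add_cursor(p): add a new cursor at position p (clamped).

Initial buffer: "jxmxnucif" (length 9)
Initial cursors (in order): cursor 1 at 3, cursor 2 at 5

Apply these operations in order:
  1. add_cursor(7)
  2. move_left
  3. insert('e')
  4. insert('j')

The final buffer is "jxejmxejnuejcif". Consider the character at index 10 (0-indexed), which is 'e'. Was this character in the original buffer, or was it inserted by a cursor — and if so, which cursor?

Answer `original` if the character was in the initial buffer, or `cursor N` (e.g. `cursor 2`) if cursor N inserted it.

After op 1 (add_cursor(7)): buffer="jxmxnucif" (len 9), cursors c1@3 c2@5 c3@7, authorship .........
After op 2 (move_left): buffer="jxmxnucif" (len 9), cursors c1@2 c2@4 c3@6, authorship .........
After op 3 (insert('e')): buffer="jxemxenuecif" (len 12), cursors c1@3 c2@6 c3@9, authorship ..1..2..3...
After op 4 (insert('j')): buffer="jxejmxejnuejcif" (len 15), cursors c1@4 c2@8 c3@12, authorship ..11..22..33...
Authorship (.=original, N=cursor N): . . 1 1 . . 2 2 . . 3 3 . . .
Index 10: author = 3

Answer: cursor 3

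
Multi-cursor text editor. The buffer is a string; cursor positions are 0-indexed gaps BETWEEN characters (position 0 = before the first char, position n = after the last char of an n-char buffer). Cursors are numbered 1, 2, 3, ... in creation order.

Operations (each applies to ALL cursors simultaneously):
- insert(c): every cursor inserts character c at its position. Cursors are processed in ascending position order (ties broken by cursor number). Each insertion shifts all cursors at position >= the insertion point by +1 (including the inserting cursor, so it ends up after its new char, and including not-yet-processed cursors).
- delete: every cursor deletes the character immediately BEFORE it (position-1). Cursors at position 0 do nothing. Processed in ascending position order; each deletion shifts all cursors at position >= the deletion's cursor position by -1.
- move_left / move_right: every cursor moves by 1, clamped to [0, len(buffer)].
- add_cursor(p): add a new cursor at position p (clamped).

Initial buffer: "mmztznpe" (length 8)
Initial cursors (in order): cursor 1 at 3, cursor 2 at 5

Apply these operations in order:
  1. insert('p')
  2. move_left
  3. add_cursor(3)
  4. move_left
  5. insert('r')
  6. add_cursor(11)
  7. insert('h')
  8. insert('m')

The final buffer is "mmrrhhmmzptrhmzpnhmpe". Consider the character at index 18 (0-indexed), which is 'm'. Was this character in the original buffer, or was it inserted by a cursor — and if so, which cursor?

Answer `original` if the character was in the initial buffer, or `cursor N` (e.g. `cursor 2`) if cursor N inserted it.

After op 1 (insert('p')): buffer="mmzptzpnpe" (len 10), cursors c1@4 c2@7, authorship ...1..2...
After op 2 (move_left): buffer="mmzptzpnpe" (len 10), cursors c1@3 c2@6, authorship ...1..2...
After op 3 (add_cursor(3)): buffer="mmzptzpnpe" (len 10), cursors c1@3 c3@3 c2@6, authorship ...1..2...
After op 4 (move_left): buffer="mmzptzpnpe" (len 10), cursors c1@2 c3@2 c2@5, authorship ...1..2...
After op 5 (insert('r')): buffer="mmrrzptrzpnpe" (len 13), cursors c1@4 c3@4 c2@8, authorship ..13.1.2.2...
After op 6 (add_cursor(11)): buffer="mmrrzptrzpnpe" (len 13), cursors c1@4 c3@4 c2@8 c4@11, authorship ..13.1.2.2...
After op 7 (insert('h')): buffer="mmrrhhzptrhzpnhpe" (len 17), cursors c1@6 c3@6 c2@11 c4@15, authorship ..1313.1.22.2.4..
After op 8 (insert('m')): buffer="mmrrhhmmzptrhmzpnhmpe" (len 21), cursors c1@8 c3@8 c2@14 c4@19, authorship ..131313.1.222.2.44..
Authorship (.=original, N=cursor N): . . 1 3 1 3 1 3 . 1 . 2 2 2 . 2 . 4 4 . .
Index 18: author = 4

Answer: cursor 4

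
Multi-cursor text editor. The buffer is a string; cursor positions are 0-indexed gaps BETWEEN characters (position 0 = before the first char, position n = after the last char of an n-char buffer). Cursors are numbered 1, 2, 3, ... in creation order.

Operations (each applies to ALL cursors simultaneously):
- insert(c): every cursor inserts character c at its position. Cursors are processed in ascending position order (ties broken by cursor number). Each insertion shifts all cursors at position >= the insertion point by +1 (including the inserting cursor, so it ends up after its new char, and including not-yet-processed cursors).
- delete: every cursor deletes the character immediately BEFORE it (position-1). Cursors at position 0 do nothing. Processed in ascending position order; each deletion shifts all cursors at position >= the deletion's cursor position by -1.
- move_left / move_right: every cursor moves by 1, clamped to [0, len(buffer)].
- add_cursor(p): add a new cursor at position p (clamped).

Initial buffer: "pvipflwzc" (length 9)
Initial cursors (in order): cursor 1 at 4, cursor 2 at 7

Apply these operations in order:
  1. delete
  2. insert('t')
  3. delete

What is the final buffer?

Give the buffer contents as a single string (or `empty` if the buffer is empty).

Answer: pviflzc

Derivation:
After op 1 (delete): buffer="pviflzc" (len 7), cursors c1@3 c2@5, authorship .......
After op 2 (insert('t')): buffer="pvitfltzc" (len 9), cursors c1@4 c2@7, authorship ...1..2..
After op 3 (delete): buffer="pviflzc" (len 7), cursors c1@3 c2@5, authorship .......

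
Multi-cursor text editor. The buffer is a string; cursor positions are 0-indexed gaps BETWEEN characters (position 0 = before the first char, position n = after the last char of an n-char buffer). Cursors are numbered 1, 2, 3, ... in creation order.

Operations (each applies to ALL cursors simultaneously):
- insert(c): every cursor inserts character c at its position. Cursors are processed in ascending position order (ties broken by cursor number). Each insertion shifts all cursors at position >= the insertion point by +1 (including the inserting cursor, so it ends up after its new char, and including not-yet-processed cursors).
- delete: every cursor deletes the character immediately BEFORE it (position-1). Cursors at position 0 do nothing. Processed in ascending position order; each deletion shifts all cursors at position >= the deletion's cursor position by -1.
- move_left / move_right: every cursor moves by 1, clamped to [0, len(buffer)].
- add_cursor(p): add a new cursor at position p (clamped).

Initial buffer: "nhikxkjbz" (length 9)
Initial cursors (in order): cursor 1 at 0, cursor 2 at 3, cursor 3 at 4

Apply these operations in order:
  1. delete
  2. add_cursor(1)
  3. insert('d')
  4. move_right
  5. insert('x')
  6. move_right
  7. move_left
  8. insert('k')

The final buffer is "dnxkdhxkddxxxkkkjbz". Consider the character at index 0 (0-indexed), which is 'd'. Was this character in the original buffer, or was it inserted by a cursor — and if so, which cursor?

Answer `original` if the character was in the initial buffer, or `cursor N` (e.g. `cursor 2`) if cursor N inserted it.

Answer: cursor 1

Derivation:
After op 1 (delete): buffer="nhxkjbz" (len 7), cursors c1@0 c2@2 c3@2, authorship .......
After op 2 (add_cursor(1)): buffer="nhxkjbz" (len 7), cursors c1@0 c4@1 c2@2 c3@2, authorship .......
After op 3 (insert('d')): buffer="dndhddxkjbz" (len 11), cursors c1@1 c4@3 c2@6 c3@6, authorship 1.4.23.....
After op 4 (move_right): buffer="dndhddxkjbz" (len 11), cursors c1@2 c4@4 c2@7 c3@7, authorship 1.4.23.....
After op 5 (insert('x')): buffer="dnxdhxddxxxkjbz" (len 15), cursors c1@3 c4@6 c2@11 c3@11, authorship 1.14.423.23....
After op 6 (move_right): buffer="dnxdhxddxxxkjbz" (len 15), cursors c1@4 c4@7 c2@12 c3@12, authorship 1.14.423.23....
After op 7 (move_left): buffer="dnxdhxddxxxkjbz" (len 15), cursors c1@3 c4@6 c2@11 c3@11, authorship 1.14.423.23....
After op 8 (insert('k')): buffer="dnxkdhxkddxxxkkkjbz" (len 19), cursors c1@4 c4@8 c2@15 c3@15, authorship 1.114.4423.2323....
Authorship (.=original, N=cursor N): 1 . 1 1 4 . 4 4 2 3 . 2 3 2 3 . . . .
Index 0: author = 1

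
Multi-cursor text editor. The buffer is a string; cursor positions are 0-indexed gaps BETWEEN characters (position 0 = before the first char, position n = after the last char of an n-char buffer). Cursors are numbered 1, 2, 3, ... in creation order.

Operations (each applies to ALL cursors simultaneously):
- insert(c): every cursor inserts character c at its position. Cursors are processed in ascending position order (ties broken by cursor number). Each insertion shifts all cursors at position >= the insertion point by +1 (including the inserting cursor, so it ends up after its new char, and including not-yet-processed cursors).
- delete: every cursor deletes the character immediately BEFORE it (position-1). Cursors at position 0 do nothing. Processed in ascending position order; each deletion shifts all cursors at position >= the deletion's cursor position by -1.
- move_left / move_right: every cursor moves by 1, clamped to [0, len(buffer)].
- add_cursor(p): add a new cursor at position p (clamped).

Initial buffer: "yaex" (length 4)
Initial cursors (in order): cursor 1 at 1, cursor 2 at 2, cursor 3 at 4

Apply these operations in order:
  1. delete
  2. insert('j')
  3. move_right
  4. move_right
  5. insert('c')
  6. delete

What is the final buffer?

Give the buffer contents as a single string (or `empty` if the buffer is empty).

After op 1 (delete): buffer="e" (len 1), cursors c1@0 c2@0 c3@1, authorship .
After op 2 (insert('j')): buffer="jjej" (len 4), cursors c1@2 c2@2 c3@4, authorship 12.3
After op 3 (move_right): buffer="jjej" (len 4), cursors c1@3 c2@3 c3@4, authorship 12.3
After op 4 (move_right): buffer="jjej" (len 4), cursors c1@4 c2@4 c3@4, authorship 12.3
After op 5 (insert('c')): buffer="jjejccc" (len 7), cursors c1@7 c2@7 c3@7, authorship 12.3123
After op 6 (delete): buffer="jjej" (len 4), cursors c1@4 c2@4 c3@4, authorship 12.3

Answer: jjej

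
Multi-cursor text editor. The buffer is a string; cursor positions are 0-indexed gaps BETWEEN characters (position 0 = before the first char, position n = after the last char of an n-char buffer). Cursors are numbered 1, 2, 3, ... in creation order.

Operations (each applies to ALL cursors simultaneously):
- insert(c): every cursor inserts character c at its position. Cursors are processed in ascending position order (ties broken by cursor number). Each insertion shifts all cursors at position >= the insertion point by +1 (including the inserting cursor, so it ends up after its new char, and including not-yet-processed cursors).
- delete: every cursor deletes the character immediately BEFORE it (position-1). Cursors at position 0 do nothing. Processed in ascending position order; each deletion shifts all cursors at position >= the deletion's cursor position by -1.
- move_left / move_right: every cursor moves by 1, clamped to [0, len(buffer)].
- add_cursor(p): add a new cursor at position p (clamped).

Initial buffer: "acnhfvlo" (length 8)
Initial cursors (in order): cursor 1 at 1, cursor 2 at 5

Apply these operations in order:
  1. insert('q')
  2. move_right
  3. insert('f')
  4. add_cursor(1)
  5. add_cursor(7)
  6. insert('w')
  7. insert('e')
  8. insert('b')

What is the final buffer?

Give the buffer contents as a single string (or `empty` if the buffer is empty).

After op 1 (insert('q')): buffer="aqcnhfqvlo" (len 10), cursors c1@2 c2@7, authorship .1....2...
After op 2 (move_right): buffer="aqcnhfqvlo" (len 10), cursors c1@3 c2@8, authorship .1....2...
After op 3 (insert('f')): buffer="aqcfnhfqvflo" (len 12), cursors c1@4 c2@10, authorship .1.1...2.2..
After op 4 (add_cursor(1)): buffer="aqcfnhfqvflo" (len 12), cursors c3@1 c1@4 c2@10, authorship .1.1...2.2..
After op 5 (add_cursor(7)): buffer="aqcfnhfqvflo" (len 12), cursors c3@1 c1@4 c4@7 c2@10, authorship .1.1...2.2..
After op 6 (insert('w')): buffer="awqcfwnhfwqvfwlo" (len 16), cursors c3@2 c1@6 c4@10 c2@14, authorship .31.11...42.22..
After op 7 (insert('e')): buffer="aweqcfwenhfweqvfwelo" (len 20), cursors c3@3 c1@8 c4@13 c2@18, authorship .331.111...442.222..
After op 8 (insert('b')): buffer="awebqcfwebnhfwebqvfweblo" (len 24), cursors c3@4 c1@10 c4@16 c2@22, authorship .3331.1111...4442.2222..

Answer: awebqcfwebnhfwebqvfweblo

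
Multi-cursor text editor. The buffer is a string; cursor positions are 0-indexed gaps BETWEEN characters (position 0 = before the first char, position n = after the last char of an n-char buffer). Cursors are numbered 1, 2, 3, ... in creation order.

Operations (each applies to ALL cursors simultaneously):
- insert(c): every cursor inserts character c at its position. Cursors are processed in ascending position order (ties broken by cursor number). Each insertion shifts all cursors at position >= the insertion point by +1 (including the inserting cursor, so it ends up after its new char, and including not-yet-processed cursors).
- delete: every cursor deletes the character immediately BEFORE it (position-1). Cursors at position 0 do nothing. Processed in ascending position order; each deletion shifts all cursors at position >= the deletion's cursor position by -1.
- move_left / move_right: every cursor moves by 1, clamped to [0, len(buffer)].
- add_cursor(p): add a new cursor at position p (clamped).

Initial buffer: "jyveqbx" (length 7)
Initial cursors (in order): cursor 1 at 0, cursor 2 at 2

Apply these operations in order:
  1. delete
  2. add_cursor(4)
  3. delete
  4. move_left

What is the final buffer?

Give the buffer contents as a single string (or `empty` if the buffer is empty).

Answer: vebx

Derivation:
After op 1 (delete): buffer="jveqbx" (len 6), cursors c1@0 c2@1, authorship ......
After op 2 (add_cursor(4)): buffer="jveqbx" (len 6), cursors c1@0 c2@1 c3@4, authorship ......
After op 3 (delete): buffer="vebx" (len 4), cursors c1@0 c2@0 c3@2, authorship ....
After op 4 (move_left): buffer="vebx" (len 4), cursors c1@0 c2@0 c3@1, authorship ....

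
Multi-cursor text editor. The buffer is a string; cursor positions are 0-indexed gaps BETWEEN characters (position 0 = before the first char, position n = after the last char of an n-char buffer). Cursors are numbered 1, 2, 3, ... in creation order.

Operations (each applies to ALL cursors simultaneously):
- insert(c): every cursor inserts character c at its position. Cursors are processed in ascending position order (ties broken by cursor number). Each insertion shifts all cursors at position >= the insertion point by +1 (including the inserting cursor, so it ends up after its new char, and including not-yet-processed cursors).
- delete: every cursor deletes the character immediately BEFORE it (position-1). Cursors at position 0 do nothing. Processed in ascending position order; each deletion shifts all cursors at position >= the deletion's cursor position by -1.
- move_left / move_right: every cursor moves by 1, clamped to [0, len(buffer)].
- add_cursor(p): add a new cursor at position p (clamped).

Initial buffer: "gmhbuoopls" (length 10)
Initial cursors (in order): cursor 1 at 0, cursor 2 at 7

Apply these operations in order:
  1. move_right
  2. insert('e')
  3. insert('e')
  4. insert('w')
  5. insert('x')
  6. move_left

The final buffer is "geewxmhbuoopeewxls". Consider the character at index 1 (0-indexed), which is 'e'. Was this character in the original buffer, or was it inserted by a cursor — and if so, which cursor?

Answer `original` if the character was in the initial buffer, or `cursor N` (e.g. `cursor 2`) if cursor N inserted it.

Answer: cursor 1

Derivation:
After op 1 (move_right): buffer="gmhbuoopls" (len 10), cursors c1@1 c2@8, authorship ..........
After op 2 (insert('e')): buffer="gemhbuoopels" (len 12), cursors c1@2 c2@10, authorship .1.......2..
After op 3 (insert('e')): buffer="geemhbuoopeels" (len 14), cursors c1@3 c2@12, authorship .11.......22..
After op 4 (insert('w')): buffer="geewmhbuoopeewls" (len 16), cursors c1@4 c2@14, authorship .111.......222..
After op 5 (insert('x')): buffer="geewxmhbuoopeewxls" (len 18), cursors c1@5 c2@16, authorship .1111.......2222..
After op 6 (move_left): buffer="geewxmhbuoopeewxls" (len 18), cursors c1@4 c2@15, authorship .1111.......2222..
Authorship (.=original, N=cursor N): . 1 1 1 1 . . . . . . . 2 2 2 2 . .
Index 1: author = 1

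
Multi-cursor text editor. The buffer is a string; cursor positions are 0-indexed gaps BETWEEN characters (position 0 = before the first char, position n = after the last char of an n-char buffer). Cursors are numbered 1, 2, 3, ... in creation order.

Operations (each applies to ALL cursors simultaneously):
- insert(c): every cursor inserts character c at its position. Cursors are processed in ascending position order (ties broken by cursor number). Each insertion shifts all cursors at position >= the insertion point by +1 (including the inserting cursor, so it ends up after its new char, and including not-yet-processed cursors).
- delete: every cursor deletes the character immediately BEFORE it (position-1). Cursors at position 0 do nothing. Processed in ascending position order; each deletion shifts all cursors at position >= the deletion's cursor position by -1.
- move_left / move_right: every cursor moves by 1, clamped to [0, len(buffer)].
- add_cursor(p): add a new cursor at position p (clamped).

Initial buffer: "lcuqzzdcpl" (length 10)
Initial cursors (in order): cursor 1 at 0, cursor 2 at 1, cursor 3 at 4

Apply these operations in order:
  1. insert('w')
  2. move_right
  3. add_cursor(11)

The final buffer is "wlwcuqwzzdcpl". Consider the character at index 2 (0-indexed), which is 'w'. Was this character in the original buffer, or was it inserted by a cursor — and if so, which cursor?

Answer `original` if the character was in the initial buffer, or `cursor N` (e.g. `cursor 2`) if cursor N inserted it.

Answer: cursor 2

Derivation:
After op 1 (insert('w')): buffer="wlwcuqwzzdcpl" (len 13), cursors c1@1 c2@3 c3@7, authorship 1.2...3......
After op 2 (move_right): buffer="wlwcuqwzzdcpl" (len 13), cursors c1@2 c2@4 c3@8, authorship 1.2...3......
After op 3 (add_cursor(11)): buffer="wlwcuqwzzdcpl" (len 13), cursors c1@2 c2@4 c3@8 c4@11, authorship 1.2...3......
Authorship (.=original, N=cursor N): 1 . 2 . . . 3 . . . . . .
Index 2: author = 2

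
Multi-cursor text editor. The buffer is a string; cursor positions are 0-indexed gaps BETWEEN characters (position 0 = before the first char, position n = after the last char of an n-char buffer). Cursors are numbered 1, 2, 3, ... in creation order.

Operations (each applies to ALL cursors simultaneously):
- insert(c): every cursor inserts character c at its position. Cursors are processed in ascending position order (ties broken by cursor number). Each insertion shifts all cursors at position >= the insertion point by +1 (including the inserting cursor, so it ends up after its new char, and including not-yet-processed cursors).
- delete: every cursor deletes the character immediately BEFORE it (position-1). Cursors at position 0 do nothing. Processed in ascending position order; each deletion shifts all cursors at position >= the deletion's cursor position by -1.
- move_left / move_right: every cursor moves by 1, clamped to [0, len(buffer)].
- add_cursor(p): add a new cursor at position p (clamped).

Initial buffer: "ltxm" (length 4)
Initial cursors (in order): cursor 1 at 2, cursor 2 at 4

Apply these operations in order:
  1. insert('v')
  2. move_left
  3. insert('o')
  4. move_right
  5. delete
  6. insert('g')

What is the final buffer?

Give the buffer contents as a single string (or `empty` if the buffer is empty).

After op 1 (insert('v')): buffer="ltvxmv" (len 6), cursors c1@3 c2@6, authorship ..1..2
After op 2 (move_left): buffer="ltvxmv" (len 6), cursors c1@2 c2@5, authorship ..1..2
After op 3 (insert('o')): buffer="ltovxmov" (len 8), cursors c1@3 c2@7, authorship ..11..22
After op 4 (move_right): buffer="ltovxmov" (len 8), cursors c1@4 c2@8, authorship ..11..22
After op 5 (delete): buffer="ltoxmo" (len 6), cursors c1@3 c2@6, authorship ..1..2
After op 6 (insert('g')): buffer="ltogxmog" (len 8), cursors c1@4 c2@8, authorship ..11..22

Answer: ltogxmog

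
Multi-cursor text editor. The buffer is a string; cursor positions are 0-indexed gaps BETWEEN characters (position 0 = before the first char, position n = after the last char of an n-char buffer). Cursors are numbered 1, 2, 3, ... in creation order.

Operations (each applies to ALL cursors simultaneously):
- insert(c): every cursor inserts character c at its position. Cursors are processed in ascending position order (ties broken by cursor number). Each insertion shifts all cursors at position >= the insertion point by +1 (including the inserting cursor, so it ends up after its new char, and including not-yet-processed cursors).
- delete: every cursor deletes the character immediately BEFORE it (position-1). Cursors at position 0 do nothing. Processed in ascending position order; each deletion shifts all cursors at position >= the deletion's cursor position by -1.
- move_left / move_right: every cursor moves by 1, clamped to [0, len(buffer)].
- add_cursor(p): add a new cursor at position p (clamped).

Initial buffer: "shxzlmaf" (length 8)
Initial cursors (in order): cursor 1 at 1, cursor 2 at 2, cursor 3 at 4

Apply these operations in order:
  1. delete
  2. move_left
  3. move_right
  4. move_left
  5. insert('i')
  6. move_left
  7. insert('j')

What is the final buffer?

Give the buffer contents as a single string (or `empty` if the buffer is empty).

After op 1 (delete): buffer="xlmaf" (len 5), cursors c1@0 c2@0 c3@1, authorship .....
After op 2 (move_left): buffer="xlmaf" (len 5), cursors c1@0 c2@0 c3@0, authorship .....
After op 3 (move_right): buffer="xlmaf" (len 5), cursors c1@1 c2@1 c3@1, authorship .....
After op 4 (move_left): buffer="xlmaf" (len 5), cursors c1@0 c2@0 c3@0, authorship .....
After op 5 (insert('i')): buffer="iiixlmaf" (len 8), cursors c1@3 c2@3 c3@3, authorship 123.....
After op 6 (move_left): buffer="iiixlmaf" (len 8), cursors c1@2 c2@2 c3@2, authorship 123.....
After op 7 (insert('j')): buffer="iijjjixlmaf" (len 11), cursors c1@5 c2@5 c3@5, authorship 121233.....

Answer: iijjjixlmaf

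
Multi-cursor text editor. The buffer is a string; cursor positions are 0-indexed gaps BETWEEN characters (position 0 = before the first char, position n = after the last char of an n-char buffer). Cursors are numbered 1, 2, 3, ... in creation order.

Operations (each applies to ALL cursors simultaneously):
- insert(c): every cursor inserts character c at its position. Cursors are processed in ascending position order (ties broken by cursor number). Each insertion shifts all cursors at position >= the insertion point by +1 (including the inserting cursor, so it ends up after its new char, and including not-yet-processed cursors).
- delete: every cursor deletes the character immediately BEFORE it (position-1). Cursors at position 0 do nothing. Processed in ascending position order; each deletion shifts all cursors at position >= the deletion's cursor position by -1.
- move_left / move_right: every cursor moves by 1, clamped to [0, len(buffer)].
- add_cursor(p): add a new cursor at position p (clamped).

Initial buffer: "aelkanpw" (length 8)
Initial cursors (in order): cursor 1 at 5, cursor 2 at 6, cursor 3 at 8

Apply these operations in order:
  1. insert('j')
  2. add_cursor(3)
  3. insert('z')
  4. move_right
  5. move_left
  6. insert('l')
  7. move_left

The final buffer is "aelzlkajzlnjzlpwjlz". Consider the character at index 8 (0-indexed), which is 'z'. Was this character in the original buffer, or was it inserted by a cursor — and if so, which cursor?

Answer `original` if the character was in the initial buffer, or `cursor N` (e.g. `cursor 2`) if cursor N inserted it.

Answer: cursor 1

Derivation:
After op 1 (insert('j')): buffer="aelkajnjpwj" (len 11), cursors c1@6 c2@8 c3@11, authorship .....1.2..3
After op 2 (add_cursor(3)): buffer="aelkajnjpwj" (len 11), cursors c4@3 c1@6 c2@8 c3@11, authorship .....1.2..3
After op 3 (insert('z')): buffer="aelzkajznjzpwjz" (len 15), cursors c4@4 c1@8 c2@11 c3@15, authorship ...4..11.22..33
After op 4 (move_right): buffer="aelzkajznjzpwjz" (len 15), cursors c4@5 c1@9 c2@12 c3@15, authorship ...4..11.22..33
After op 5 (move_left): buffer="aelzkajznjzpwjz" (len 15), cursors c4@4 c1@8 c2@11 c3@14, authorship ...4..11.22..33
After op 6 (insert('l')): buffer="aelzlkajzlnjzlpwjlz" (len 19), cursors c4@5 c1@10 c2@14 c3@18, authorship ...44..111.222..333
After op 7 (move_left): buffer="aelzlkajzlnjzlpwjlz" (len 19), cursors c4@4 c1@9 c2@13 c3@17, authorship ...44..111.222..333
Authorship (.=original, N=cursor N): . . . 4 4 . . 1 1 1 . 2 2 2 . . 3 3 3
Index 8: author = 1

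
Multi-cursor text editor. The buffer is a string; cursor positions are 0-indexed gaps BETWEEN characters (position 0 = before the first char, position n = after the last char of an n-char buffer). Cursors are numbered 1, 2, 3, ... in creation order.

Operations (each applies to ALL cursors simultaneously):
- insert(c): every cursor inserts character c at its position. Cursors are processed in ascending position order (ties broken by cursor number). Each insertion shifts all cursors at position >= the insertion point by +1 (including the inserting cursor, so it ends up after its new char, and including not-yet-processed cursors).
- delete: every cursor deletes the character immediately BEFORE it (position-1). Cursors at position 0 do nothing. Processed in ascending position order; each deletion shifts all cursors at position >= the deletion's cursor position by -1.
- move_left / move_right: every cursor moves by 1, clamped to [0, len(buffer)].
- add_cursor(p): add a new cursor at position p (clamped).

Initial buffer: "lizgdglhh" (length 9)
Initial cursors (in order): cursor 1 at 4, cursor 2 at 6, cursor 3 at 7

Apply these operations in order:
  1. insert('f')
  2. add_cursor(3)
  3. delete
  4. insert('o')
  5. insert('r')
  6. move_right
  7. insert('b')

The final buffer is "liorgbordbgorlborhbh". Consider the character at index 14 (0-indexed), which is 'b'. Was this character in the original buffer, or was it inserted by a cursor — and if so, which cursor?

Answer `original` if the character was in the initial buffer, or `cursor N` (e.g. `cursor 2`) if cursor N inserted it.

After op 1 (insert('f')): buffer="lizgfdgflfhh" (len 12), cursors c1@5 c2@8 c3@10, authorship ....1..2.3..
After op 2 (add_cursor(3)): buffer="lizgfdgflfhh" (len 12), cursors c4@3 c1@5 c2@8 c3@10, authorship ....1..2.3..
After op 3 (delete): buffer="ligdglhh" (len 8), cursors c4@2 c1@3 c2@5 c3@6, authorship ........
After op 4 (insert('o')): buffer="liogodgolohh" (len 12), cursors c4@3 c1@5 c2@8 c3@10, authorship ..4.1..2.3..
After op 5 (insert('r')): buffer="liorgordgorlorhh" (len 16), cursors c4@4 c1@7 c2@11 c3@14, authorship ..44.11..22.33..
After op 6 (move_right): buffer="liorgordgorlorhh" (len 16), cursors c4@5 c1@8 c2@12 c3@15, authorship ..44.11..22.33..
After op 7 (insert('b')): buffer="liorgbordbgorlborhbh" (len 20), cursors c4@6 c1@10 c2@15 c3@19, authorship ..44.411.1.22.233.3.
Authorship (.=original, N=cursor N): . . 4 4 . 4 1 1 . 1 . 2 2 . 2 3 3 . 3 .
Index 14: author = 2

Answer: cursor 2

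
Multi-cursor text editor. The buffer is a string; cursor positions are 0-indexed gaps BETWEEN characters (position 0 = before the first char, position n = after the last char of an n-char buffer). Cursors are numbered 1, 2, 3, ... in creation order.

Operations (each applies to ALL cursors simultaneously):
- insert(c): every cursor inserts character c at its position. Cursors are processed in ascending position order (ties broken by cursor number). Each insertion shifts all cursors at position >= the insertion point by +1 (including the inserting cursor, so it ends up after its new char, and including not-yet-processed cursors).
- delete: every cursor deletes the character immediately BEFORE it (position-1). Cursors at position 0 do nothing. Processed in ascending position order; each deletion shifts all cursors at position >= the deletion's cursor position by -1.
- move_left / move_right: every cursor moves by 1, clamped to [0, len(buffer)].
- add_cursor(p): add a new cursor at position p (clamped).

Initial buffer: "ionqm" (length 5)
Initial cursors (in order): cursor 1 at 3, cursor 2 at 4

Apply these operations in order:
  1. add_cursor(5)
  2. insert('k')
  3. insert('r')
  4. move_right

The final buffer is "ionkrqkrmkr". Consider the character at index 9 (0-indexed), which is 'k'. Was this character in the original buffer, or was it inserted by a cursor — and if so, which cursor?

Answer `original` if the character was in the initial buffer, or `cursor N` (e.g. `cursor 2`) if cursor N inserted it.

Answer: cursor 3

Derivation:
After op 1 (add_cursor(5)): buffer="ionqm" (len 5), cursors c1@3 c2@4 c3@5, authorship .....
After op 2 (insert('k')): buffer="ionkqkmk" (len 8), cursors c1@4 c2@6 c3@8, authorship ...1.2.3
After op 3 (insert('r')): buffer="ionkrqkrmkr" (len 11), cursors c1@5 c2@8 c3@11, authorship ...11.22.33
After op 4 (move_right): buffer="ionkrqkrmkr" (len 11), cursors c1@6 c2@9 c3@11, authorship ...11.22.33
Authorship (.=original, N=cursor N): . . . 1 1 . 2 2 . 3 3
Index 9: author = 3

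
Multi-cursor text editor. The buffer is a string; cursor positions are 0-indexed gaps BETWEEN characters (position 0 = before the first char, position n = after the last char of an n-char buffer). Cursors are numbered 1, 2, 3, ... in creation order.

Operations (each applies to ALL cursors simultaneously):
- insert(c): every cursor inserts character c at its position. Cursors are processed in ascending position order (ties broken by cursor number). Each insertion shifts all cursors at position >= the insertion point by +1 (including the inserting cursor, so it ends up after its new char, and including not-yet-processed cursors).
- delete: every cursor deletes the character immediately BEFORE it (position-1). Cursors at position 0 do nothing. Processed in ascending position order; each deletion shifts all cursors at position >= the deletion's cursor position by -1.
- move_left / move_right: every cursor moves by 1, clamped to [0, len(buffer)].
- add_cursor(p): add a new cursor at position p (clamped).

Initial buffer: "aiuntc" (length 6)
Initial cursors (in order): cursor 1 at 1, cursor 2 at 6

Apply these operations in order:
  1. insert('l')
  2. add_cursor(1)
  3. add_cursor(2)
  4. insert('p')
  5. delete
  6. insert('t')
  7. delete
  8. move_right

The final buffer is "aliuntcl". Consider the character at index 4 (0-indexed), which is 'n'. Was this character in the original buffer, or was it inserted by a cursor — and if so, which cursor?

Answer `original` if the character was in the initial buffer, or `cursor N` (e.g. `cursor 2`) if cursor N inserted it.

Answer: original

Derivation:
After op 1 (insert('l')): buffer="aliuntcl" (len 8), cursors c1@2 c2@8, authorship .1.....2
After op 2 (add_cursor(1)): buffer="aliuntcl" (len 8), cursors c3@1 c1@2 c2@8, authorship .1.....2
After op 3 (add_cursor(2)): buffer="aliuntcl" (len 8), cursors c3@1 c1@2 c4@2 c2@8, authorship .1.....2
After op 4 (insert('p')): buffer="aplppiuntclp" (len 12), cursors c3@2 c1@5 c4@5 c2@12, authorship .3114.....22
After op 5 (delete): buffer="aliuntcl" (len 8), cursors c3@1 c1@2 c4@2 c2@8, authorship .1.....2
After op 6 (insert('t')): buffer="atlttiuntclt" (len 12), cursors c3@2 c1@5 c4@5 c2@12, authorship .3114.....22
After op 7 (delete): buffer="aliuntcl" (len 8), cursors c3@1 c1@2 c4@2 c2@8, authorship .1.....2
After op 8 (move_right): buffer="aliuntcl" (len 8), cursors c3@2 c1@3 c4@3 c2@8, authorship .1.....2
Authorship (.=original, N=cursor N): . 1 . . . . . 2
Index 4: author = original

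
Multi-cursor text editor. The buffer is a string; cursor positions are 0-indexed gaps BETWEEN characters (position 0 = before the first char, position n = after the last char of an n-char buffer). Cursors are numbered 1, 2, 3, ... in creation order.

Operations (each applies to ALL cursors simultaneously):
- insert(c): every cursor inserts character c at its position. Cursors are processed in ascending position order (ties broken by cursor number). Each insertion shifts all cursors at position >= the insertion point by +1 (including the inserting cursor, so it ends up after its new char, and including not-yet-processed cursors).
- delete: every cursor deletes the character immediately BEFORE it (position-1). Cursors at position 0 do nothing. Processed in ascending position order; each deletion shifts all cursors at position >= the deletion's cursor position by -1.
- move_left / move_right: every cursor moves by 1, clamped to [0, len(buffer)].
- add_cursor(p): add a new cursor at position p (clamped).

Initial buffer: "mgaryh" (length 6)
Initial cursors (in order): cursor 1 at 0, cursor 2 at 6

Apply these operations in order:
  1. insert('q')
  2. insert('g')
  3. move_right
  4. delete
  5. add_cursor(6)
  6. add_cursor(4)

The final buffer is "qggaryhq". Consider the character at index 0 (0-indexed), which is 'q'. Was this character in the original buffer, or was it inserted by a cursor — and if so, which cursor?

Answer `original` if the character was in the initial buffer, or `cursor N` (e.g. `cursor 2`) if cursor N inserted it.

After op 1 (insert('q')): buffer="qmgaryhq" (len 8), cursors c1@1 c2@8, authorship 1......2
After op 2 (insert('g')): buffer="qgmgaryhqg" (len 10), cursors c1@2 c2@10, authorship 11......22
After op 3 (move_right): buffer="qgmgaryhqg" (len 10), cursors c1@3 c2@10, authorship 11......22
After op 4 (delete): buffer="qggaryhq" (len 8), cursors c1@2 c2@8, authorship 11.....2
After op 5 (add_cursor(6)): buffer="qggaryhq" (len 8), cursors c1@2 c3@6 c2@8, authorship 11.....2
After op 6 (add_cursor(4)): buffer="qggaryhq" (len 8), cursors c1@2 c4@4 c3@6 c2@8, authorship 11.....2
Authorship (.=original, N=cursor N): 1 1 . . . . . 2
Index 0: author = 1

Answer: cursor 1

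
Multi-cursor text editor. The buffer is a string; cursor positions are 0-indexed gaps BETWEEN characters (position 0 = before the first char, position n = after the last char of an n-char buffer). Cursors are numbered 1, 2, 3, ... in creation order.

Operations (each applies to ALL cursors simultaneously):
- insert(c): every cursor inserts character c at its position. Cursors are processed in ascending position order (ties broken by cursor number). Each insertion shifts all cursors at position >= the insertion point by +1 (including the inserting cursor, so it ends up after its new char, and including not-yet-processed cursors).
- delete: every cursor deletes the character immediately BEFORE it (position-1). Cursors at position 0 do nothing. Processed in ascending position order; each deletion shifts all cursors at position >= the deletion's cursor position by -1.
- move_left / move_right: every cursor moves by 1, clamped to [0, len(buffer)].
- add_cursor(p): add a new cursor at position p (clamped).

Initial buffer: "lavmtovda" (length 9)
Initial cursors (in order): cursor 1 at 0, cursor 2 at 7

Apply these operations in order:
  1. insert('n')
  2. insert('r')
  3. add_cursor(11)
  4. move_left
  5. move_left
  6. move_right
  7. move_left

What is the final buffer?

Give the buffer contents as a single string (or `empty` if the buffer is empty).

Answer: nrlavmtovnrda

Derivation:
After op 1 (insert('n')): buffer="nlavmtovnda" (len 11), cursors c1@1 c2@9, authorship 1.......2..
After op 2 (insert('r')): buffer="nrlavmtovnrda" (len 13), cursors c1@2 c2@11, authorship 11.......22..
After op 3 (add_cursor(11)): buffer="nrlavmtovnrda" (len 13), cursors c1@2 c2@11 c3@11, authorship 11.......22..
After op 4 (move_left): buffer="nrlavmtovnrda" (len 13), cursors c1@1 c2@10 c3@10, authorship 11.......22..
After op 5 (move_left): buffer="nrlavmtovnrda" (len 13), cursors c1@0 c2@9 c3@9, authorship 11.......22..
After op 6 (move_right): buffer="nrlavmtovnrda" (len 13), cursors c1@1 c2@10 c3@10, authorship 11.......22..
After op 7 (move_left): buffer="nrlavmtovnrda" (len 13), cursors c1@0 c2@9 c3@9, authorship 11.......22..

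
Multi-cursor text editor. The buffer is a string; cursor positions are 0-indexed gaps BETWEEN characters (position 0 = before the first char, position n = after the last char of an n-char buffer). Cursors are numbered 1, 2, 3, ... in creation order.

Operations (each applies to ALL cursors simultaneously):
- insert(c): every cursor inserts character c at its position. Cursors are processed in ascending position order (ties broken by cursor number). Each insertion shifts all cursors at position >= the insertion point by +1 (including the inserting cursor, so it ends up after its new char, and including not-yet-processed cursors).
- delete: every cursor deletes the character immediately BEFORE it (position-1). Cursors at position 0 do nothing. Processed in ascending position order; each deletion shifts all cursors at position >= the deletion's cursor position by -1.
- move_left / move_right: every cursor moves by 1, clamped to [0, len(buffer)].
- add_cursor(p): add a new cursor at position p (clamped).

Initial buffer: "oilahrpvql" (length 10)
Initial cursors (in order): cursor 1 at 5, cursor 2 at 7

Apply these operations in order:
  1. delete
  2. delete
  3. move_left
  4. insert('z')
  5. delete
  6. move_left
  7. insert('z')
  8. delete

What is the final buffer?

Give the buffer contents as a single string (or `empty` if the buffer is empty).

Answer: oilvql

Derivation:
After op 1 (delete): buffer="oilarvql" (len 8), cursors c1@4 c2@5, authorship ........
After op 2 (delete): buffer="oilvql" (len 6), cursors c1@3 c2@3, authorship ......
After op 3 (move_left): buffer="oilvql" (len 6), cursors c1@2 c2@2, authorship ......
After op 4 (insert('z')): buffer="oizzlvql" (len 8), cursors c1@4 c2@4, authorship ..12....
After op 5 (delete): buffer="oilvql" (len 6), cursors c1@2 c2@2, authorship ......
After op 6 (move_left): buffer="oilvql" (len 6), cursors c1@1 c2@1, authorship ......
After op 7 (insert('z')): buffer="ozzilvql" (len 8), cursors c1@3 c2@3, authorship .12.....
After op 8 (delete): buffer="oilvql" (len 6), cursors c1@1 c2@1, authorship ......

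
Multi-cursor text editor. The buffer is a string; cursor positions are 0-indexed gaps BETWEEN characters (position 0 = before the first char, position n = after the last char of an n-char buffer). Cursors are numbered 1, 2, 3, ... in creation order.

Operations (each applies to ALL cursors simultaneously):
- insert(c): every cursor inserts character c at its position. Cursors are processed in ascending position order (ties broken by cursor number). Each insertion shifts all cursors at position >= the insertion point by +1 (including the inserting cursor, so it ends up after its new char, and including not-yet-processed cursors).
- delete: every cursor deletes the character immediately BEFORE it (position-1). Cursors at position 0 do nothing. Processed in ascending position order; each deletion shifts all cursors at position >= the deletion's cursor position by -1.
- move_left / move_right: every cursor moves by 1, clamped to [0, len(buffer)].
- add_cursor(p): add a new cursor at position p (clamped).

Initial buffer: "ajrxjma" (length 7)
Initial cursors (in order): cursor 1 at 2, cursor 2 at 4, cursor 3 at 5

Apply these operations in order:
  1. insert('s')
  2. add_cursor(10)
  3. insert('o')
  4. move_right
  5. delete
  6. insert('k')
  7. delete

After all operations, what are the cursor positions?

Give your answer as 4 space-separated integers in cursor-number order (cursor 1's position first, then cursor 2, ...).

Answer: 4 7 9 10

Derivation:
After op 1 (insert('s')): buffer="ajsrxsjsma" (len 10), cursors c1@3 c2@6 c3@8, authorship ..1..2.3..
After op 2 (add_cursor(10)): buffer="ajsrxsjsma" (len 10), cursors c1@3 c2@6 c3@8 c4@10, authorship ..1..2.3..
After op 3 (insert('o')): buffer="ajsorxsojsomao" (len 14), cursors c1@4 c2@8 c3@11 c4@14, authorship ..11..22.33..4
After op 4 (move_right): buffer="ajsorxsojsomao" (len 14), cursors c1@5 c2@9 c3@12 c4@14, authorship ..11..22.33..4
After op 5 (delete): buffer="ajsoxsosoa" (len 10), cursors c1@4 c2@7 c3@9 c4@10, authorship ..11.2233.
After op 6 (insert('k')): buffer="ajsokxsoksokak" (len 14), cursors c1@5 c2@9 c3@12 c4@14, authorship ..111.222333.4
After op 7 (delete): buffer="ajsoxsosoa" (len 10), cursors c1@4 c2@7 c3@9 c4@10, authorship ..11.2233.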